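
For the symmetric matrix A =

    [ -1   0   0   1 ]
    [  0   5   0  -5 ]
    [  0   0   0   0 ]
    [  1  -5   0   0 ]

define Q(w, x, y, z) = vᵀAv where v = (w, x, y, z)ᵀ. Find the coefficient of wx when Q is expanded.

0

The coefficient of wx is A[1,2] + A[2,1] = 2·0 = 0.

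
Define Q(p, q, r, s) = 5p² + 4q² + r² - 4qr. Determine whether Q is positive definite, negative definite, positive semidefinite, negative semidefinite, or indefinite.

The symmetric matrix is A = [[5, 0, 0, 0], [0, 4, -2, 0], [0, -2, 1, 0], [0, 0, 0, 0]].
Row-reducing A symmetrically gives the diagonal entries 5, 4, 0, 0.
So there are 2 positive, 2 zero pivots.
Hence Q is positive semidefinite.

positive semidefinite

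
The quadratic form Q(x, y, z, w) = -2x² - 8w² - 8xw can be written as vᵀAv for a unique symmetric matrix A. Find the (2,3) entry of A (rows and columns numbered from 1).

The coefficient of y·z in Q is 0. For a symmetric A this equals A[2,3] + A[3,2] = 2·A[2,3].
So A[2,3] = 0/2 = 0.

0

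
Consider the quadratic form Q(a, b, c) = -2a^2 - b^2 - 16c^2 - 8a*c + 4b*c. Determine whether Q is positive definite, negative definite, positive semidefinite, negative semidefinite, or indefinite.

negative definite

The associated matrix is A = [[-2, 0, -4], [0, -1, 2], [-4, 2, -16]].
An LDLᵀ factorisation of A has diagonal entries -2, -1, -4.
Counting signs: 3 negative.
Hence Q is negative definite.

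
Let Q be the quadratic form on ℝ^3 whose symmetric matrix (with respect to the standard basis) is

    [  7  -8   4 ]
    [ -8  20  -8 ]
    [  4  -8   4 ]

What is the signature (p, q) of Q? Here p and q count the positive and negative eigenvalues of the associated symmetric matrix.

Congruent diagonalization of A (simultaneous row and column reduction) yields pivots 7, 76/7, 12/19.
So there are 3 positive pivots.

(3, 0)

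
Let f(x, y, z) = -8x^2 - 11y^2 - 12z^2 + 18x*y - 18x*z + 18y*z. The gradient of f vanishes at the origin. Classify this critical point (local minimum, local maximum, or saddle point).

The Hessian at the origin is H = [[-16, 18, -18], [18, -22, 18], [-18, 18, -24]].
Congruent diagonalization of H (simultaneous row and column reduction) yields pivots -16, -7/4, -6/7.
So there are 3 negative pivots.
H is negative definite, so the origin is a strict local maximum.

local maximum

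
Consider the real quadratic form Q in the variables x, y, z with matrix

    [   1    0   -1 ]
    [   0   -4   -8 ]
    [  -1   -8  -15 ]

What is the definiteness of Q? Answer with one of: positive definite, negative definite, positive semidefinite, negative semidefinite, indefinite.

indefinite

Row-reducing A symmetrically gives the diagonal entries 1, -4, 0.
Counting signs: 1 positive, 1 negative, 1 zero.
Hence Q is indefinite.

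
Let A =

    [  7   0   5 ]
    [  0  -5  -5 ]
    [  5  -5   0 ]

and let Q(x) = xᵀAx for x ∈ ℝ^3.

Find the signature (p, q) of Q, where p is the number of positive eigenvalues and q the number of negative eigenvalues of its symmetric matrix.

(2, 1)

Symmetric row and column elimination reduces A to a congruent diagonal form with pivots 7, -5, 10/7.
So there are 2 positive, 1 negative pivots.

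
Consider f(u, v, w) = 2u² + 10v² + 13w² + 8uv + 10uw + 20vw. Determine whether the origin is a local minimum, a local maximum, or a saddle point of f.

The Hessian at the origin is H = [[4, 8, 10], [8, 20, 20], [10, 20, 26]].
Row-reducing H symmetrically gives the diagonal entries 4, 4, 1.
Counting signs: 3 positive.
H is positive definite, so the origin is a strict local minimum.

local minimum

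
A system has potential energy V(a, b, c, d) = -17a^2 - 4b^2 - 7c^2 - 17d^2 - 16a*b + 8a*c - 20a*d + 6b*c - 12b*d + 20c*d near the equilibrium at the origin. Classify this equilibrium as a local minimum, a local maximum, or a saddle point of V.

The Hessian at the origin is H = [[-34, -16, 8, -20], [-16, -8, 6, -12], [8, 6, -14, 20], [-20, -12, 20, -34]].
Congruent diagonalization of H (simultaneous row and column reduction) yields pivots -34, -8/17, -3/2, -2.
So there are 4 negative pivots.
H is negative definite, so the origin is a strict local maximum.

local maximum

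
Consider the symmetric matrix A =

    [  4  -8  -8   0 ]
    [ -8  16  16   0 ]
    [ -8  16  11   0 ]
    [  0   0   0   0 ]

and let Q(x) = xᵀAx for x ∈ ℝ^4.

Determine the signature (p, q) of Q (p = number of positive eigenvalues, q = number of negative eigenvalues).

Symmetric row and column elimination reduces A to a congruent diagonal form with pivots 4, 0, -5, 0.
Counting signs: 1 positive, 1 negative, 2 zero.

(1, 1)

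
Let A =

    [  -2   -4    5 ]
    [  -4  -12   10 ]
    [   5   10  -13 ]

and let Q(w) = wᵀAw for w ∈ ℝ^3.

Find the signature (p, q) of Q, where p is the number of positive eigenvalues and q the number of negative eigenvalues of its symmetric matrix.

(0, 3)

Applying the same elementary operations to the rows and columns of A produces a congruent diagonal matrix with entries -2, -4, -1/2.
That gives 3 negative pivots.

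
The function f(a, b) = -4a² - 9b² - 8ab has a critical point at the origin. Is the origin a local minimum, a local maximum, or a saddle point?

local maximum

The Hessian at the origin is H = [[-8, -8], [-8, -18]].
det H = -8·-18 − (-8)² = 80 > 0 and H[1,1] = -8 < 0, so H is negative definite.
Therefore the origin is a local maximum.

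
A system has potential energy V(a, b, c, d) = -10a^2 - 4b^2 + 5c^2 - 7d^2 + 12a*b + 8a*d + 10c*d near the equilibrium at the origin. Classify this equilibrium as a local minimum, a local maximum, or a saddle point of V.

saddle point

The Hessian at the origin is H = [[-20, 12, 0, 8], [12, -8, 0, 0], [0, 0, 10, 10], [8, 0, 10, -14]].
Applying the same elementary operations to the rows and columns of H produces a congruent diagonal matrix with entries -20, -4/5, 10, 8.
That gives 2 positive, 2 negative pivots.
H is indefinite, so the origin is a saddle point.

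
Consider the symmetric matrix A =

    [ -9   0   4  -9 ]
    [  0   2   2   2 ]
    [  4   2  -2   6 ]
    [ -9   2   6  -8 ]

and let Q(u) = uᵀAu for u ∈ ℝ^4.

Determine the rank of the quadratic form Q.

Symmetric row and column elimination reduces A to a congruent diagonal form with pivots -9, 2, -20/9, -1.
So there are 1 positive, 3 negative pivots.
The rank is the number of nonzero pivots: 4.

4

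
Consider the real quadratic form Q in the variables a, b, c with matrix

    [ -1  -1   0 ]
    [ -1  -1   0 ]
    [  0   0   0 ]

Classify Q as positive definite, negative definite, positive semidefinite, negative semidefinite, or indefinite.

Row-reducing A symmetrically gives the diagonal entries -1, 0, 0.
Counting signs: 1 negative, 2 zero.
Hence Q is negative semidefinite.

negative semidefinite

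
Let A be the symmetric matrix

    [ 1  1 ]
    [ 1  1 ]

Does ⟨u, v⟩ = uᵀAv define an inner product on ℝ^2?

Symmetric row and column elimination reduces A to a congruent diagonal form with pivots 1, 0.
That gives 1 positive, 1 zero pivots.
Hence Q is positive semidefinite.
⟨·,·⟩ is an inner product exactly when A is positive definite.

no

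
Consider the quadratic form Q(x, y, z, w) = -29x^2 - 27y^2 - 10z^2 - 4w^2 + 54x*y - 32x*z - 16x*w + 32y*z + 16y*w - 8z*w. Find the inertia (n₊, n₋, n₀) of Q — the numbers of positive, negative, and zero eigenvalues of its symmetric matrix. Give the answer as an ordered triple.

The associated matrix is A = [[-29, 27, -16, -8], [27, -27, 16, 8], [-16, 16, -10, -4], [-8, 8, -4, -4]].
Row-reducing A symmetrically gives the diagonal entries -29, -54/29, -14/27, -4/7.
So there are 4 negative pivots.

(0, 4, 0)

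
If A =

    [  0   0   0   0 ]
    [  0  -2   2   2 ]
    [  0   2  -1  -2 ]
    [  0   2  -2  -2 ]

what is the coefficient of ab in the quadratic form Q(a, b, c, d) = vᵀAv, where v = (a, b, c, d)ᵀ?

0

The coefficient of ab is A[1,2] + A[2,1] = 2·0 = 0.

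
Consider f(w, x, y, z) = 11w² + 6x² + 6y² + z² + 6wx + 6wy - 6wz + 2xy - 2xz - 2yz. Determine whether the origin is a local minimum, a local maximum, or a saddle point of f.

local minimum

The Hessian at the origin is H = [[22, 6, 6, -6], [6, 12, 2, -2], [6, 2, 12, -2], [-6, -2, -2, 2]].
Applying the same elementary operations to the rows and columns of H produces a congruent diagonal matrix with entries 22, 114/11, 590/57, 20/59.
So there are 4 positive pivots.
H is positive definite, so the origin is a strict local minimum.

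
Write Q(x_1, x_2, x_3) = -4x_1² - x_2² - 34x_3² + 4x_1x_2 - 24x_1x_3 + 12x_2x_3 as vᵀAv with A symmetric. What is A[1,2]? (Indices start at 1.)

The coefficient of x_1·x_2 in Q is 4. For a symmetric A this equals A[1,2] + A[2,1] = 2·A[1,2].
So A[1,2] = 4/2 = 2.

2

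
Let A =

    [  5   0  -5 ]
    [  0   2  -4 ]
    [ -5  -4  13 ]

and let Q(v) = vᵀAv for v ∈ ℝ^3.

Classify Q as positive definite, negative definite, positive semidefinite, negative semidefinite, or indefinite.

Applying the same elementary operations to the rows and columns of A produces a congruent diagonal matrix with entries 5, 2, 0.
That gives 2 positive, 1 zero pivots.
Hence Q is positive semidefinite.

positive semidefinite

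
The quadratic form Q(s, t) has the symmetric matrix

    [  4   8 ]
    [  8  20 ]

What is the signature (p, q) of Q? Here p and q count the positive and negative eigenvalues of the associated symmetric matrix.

(2, 0)

Symmetric row and column elimination reduces A to a congruent diagonal form with pivots 4, 4.
So there are 2 positive pivots.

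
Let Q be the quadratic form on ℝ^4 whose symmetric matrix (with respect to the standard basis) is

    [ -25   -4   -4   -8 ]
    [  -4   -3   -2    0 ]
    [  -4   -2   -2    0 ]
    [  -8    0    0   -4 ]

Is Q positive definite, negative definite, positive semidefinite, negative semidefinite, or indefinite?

negative definite

Symmetric row and column elimination reduces A to a congruent diagonal form with pivots -25, -59/25, -34/59, -4/17.
Counting signs: 4 negative.
Hence Q is negative definite.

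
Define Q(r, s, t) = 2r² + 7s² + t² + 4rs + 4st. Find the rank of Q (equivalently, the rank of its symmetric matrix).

The associated matrix is A = [[2, 2, 0], [2, 7, 2], [0, 2, 1]].
Row-reducing A symmetrically gives the diagonal entries 2, 5, 1/5.
So there are 3 positive pivots.
The rank is the number of nonzero pivots: 3.

3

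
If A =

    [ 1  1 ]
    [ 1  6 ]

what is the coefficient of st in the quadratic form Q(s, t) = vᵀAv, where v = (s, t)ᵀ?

The coefficient of st is A[1,2] + A[2,1] = 2·1 = 2.

2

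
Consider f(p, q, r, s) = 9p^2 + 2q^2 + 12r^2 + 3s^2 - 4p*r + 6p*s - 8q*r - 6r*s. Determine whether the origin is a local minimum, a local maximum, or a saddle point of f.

local minimum

The Hessian at the origin is H = [[18, 0, -4, 6], [0, 4, -8, 0], [-4, -8, 24, -6], [6, 0, -6, 6]].
Row-reducing H symmetrically gives the diagonal entries 18, 4, 64/9, 15/16.
Counting signs: 4 positive.
H is positive definite, so the origin is a strict local minimum.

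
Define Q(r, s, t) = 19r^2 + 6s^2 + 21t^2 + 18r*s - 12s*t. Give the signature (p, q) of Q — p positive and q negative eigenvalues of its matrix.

(3, 0)

The associated matrix is A = [[19, 9, 0], [9, 6, -6], [0, -6, 21]].
Applying the same elementary operations to the rows and columns of A produces a congruent diagonal matrix with entries 19, 33/19, 3/11.
Counting signs: 3 positive.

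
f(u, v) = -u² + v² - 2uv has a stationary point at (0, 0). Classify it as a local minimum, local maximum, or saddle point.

saddle point

The Hessian at the origin is H = [[-2, -2], [-2, 2]].
det H = -2·2 − (-2)² = -8 < 0, so H is indefinite.
Therefore the origin is a saddle point.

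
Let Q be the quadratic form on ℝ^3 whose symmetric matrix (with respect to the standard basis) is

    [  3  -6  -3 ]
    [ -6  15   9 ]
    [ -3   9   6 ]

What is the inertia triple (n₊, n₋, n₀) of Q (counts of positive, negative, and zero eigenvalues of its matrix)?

Row-reducing A symmetrically gives the diagonal entries 3, 3, 0.
So there are 2 positive, 1 zero pivots.

(2, 0, 1)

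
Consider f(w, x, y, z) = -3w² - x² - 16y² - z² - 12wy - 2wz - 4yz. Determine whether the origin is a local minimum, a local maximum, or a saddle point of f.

local maximum

The Hessian at the origin is H = [[-6, 0, -12, -2], [0, -2, 0, 0], [-12, 0, -32, -4], [-2, 0, -4, -2]].
Applying the same elementary operations to the rows and columns of H produces a congruent diagonal matrix with entries -6, -2, -8, -4/3.
That gives 4 negative pivots.
H is negative definite, so the origin is a strict local maximum.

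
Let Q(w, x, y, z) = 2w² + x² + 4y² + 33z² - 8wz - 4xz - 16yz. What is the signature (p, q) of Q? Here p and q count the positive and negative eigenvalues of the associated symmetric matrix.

(4, 0)

The associated matrix is A = [[2, 0, 0, -4], [0, 1, 0, -2], [0, 0, 4, -8], [-4, -2, -8, 33]].
Congruent diagonalization of A (simultaneous row and column reduction) yields pivots 2, 1, 4, 5.
Counting signs: 4 positive.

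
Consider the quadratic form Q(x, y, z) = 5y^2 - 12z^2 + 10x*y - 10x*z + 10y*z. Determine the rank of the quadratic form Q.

3

The symmetric matrix is A = [[0, 5, -5], [5, 5, 5], [-5, 5, -12]].
Row reduction of A gives 3 nonzero rows, so rank A = 3.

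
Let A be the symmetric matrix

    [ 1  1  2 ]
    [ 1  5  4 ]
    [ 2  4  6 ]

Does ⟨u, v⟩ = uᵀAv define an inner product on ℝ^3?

Leading principal minors: Δ_1 = 1, Δ_2 = 4, Δ_3 = 4.
All leading principal minors are positive, so by Sylvester's criterion Q is positive definite.
⟨·,·⟩ is an inner product exactly when A is positive definite.

yes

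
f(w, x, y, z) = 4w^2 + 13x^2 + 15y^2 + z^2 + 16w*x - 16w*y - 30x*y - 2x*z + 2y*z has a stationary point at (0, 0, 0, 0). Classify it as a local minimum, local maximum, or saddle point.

saddle point

The Hessian at the origin is H = [[8, 16, -16, 0], [16, 26, -30, -2], [-16, -30, 30, 2], [0, -2, 2, 2]].
Symmetric row and column elimination reduces H to a congruent diagonal form with pivots 8, -6, -4/3, 4.
So there are 2 positive, 2 negative pivots.
H is indefinite, so the origin is a saddle point.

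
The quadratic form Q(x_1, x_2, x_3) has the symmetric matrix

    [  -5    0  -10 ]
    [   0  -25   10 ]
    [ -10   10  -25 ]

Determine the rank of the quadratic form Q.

Symmetric row and column elimination reduces A to a congruent diagonal form with pivots -5, -25, -1.
That gives 3 negative pivots.
The rank is the number of nonzero pivots: 3.

3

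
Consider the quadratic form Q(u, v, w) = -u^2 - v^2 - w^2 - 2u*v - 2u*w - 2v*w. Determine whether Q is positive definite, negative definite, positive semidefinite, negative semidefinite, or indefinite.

negative semidefinite

Write A = [[-1, -1, -1], [-1, -1, -1], [-1, -1, -1]].
Applying the same elementary operations to the rows and columns of A produces a congruent diagonal matrix with entries -1, 0, 0.
That gives 1 negative, 2 zero pivots.
Hence Q is negative semidefinite.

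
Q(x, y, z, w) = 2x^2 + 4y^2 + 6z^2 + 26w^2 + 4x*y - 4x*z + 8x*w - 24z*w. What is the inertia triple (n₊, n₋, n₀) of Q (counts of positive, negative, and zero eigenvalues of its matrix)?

(4, 0, 0)

The symmetric matrix is A = [[2, 2, -2, 4], [2, 4, 0, 0], [-2, 0, 6, -12], [4, 0, -12, 26]].
Symmetric row and column elimination reduces A to a congruent diagonal form with pivots 2, 2, 2, 2.
Counting signs: 4 positive.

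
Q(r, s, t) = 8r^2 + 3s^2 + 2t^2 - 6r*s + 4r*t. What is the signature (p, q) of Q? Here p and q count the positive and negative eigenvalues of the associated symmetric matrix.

(3, 0)

Write A = [[8, -3, 2], [-3, 3, 0], [2, 0, 2]].
Applying the same elementary operations to the rows and columns of A produces a congruent diagonal matrix with entries 8, 15/8, 6/5.
That gives 3 positive pivots.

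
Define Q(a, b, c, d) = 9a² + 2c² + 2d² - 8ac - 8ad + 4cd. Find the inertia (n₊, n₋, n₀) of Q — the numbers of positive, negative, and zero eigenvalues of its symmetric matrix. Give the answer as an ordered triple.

Write A = [[9, 0, -4, -4], [0, 0, 0, 0], [-4, 0, 2, 2], [-4, 0, 2, 2]].
Row-reducing A symmetrically gives the diagonal entries 9, 0, 2/9, 0.
Counting signs: 2 positive, 2 zero.

(2, 0, 2)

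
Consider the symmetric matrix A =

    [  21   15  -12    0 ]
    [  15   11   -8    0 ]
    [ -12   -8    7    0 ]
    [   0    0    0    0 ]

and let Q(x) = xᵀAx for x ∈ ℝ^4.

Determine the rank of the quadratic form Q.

3

Congruent diagonalization of A (simultaneous row and column reduction) yields pivots 21, 2/7, -1, 0.
Counting signs: 2 positive, 1 negative, 1 zero.
The rank is the number of nonzero pivots: 3.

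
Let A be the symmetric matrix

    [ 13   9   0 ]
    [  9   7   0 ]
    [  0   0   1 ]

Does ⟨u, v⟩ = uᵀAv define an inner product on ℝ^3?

yes

Leading principal minors: Δ_1 = 13, Δ_2 = 10, Δ_3 = 10.
All leading principal minors are positive, so by Sylvester's criterion Q is positive definite.
⟨·,·⟩ is an inner product exactly when A is positive definite.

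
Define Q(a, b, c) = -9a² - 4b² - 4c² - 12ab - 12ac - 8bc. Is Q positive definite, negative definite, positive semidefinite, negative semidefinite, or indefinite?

The symmetric matrix is A = [[-9, -6, -6], [-6, -4, -4], [-6, -4, -4]].
Symmetric row and column elimination reduces A to a congruent diagonal form with pivots -9, 0, 0.
Counting signs: 1 negative, 2 zero.
Hence Q is negative semidefinite.

negative semidefinite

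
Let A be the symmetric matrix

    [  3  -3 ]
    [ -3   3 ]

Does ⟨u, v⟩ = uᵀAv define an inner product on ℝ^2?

no

Symmetric row and column elimination reduces A to a congruent diagonal form with pivots 3, 0.
So there are 1 positive, 1 zero pivots.
Hence Q is positive semidefinite.
⟨·,·⟩ is an inner product exactly when A is positive definite.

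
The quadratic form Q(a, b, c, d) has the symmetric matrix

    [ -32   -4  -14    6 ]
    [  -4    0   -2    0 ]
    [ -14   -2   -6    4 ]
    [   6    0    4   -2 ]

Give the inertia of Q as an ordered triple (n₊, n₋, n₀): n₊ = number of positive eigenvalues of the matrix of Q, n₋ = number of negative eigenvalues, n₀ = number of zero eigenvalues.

(2, 2, 0)

By Sylvester's law of inertia any congruent diagonalization of A has 2 positive, 2 negative and 0 zero entries.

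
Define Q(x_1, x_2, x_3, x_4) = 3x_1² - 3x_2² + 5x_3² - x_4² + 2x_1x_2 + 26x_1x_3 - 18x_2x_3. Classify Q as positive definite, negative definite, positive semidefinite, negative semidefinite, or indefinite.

The associated matrix is A = [[3, 1, 13, 0], [1, -3, -9, 0], [13, -9, 5, 0], [0, 0, 0, -1]].
Applying the same elementary operations to the rows and columns of A produces a congruent diagonal matrix with entries 3, -10/3, 2, -1.
Counting signs: 2 positive, 2 negative.
Hence Q is indefinite.

indefinite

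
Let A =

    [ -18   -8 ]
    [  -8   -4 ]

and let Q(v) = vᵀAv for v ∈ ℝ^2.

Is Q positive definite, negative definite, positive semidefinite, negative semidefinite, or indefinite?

negative definite

For the 2×2 matrix [[-18, -8], [-8, -4]]: det = -18·-4 − (-8)² = 8, trace = -22.
det > 0 so both eigenvalues share the sign of the trace; trace = -22 < 0 ⇒ both negative.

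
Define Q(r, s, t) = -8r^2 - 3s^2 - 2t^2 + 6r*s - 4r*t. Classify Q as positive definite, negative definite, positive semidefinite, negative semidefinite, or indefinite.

Write A = [[-8, 3, -2], [3, -3, 0], [-2, 0, -2]].
Symmetric row and column elimination reduces A to a congruent diagonal form with pivots -8, -15/8, -6/5.
So there are 3 negative pivots.
Hence Q is negative definite.

negative definite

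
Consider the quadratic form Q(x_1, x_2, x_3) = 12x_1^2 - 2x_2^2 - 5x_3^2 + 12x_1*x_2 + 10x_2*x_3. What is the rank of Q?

The associated matrix is A = [[12, 6, 0], [6, -2, 5], [0, 5, -5]].
Applying the same elementary operations to the rows and columns of A produces a congruent diagonal matrix with entries 12, -5, 0.
Counting signs: 1 positive, 1 negative, 1 zero.
The rank is the number of nonzero pivots: 2.

2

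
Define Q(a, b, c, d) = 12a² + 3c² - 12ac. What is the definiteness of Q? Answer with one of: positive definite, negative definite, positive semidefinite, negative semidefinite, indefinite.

positive semidefinite

The associated matrix is A = [[12, 0, -6, 0], [0, 0, 0, 0], [-6, 0, 3, 0], [0, 0, 0, 0]].
Symmetric row and column elimination reduces A to a congruent diagonal form with pivots 12, 0, 0, 0.
That gives 1 positive, 3 zero pivots.
Hence Q is positive semidefinite.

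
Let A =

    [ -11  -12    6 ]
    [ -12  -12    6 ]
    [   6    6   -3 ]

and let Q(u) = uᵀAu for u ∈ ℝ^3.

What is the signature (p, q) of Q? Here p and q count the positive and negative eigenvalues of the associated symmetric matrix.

(1, 1)

Congruent diagonalization of A (simultaneous row and column reduction) yields pivots -11, 12/11, 0.
That gives 1 positive, 1 negative, 1 zero pivots.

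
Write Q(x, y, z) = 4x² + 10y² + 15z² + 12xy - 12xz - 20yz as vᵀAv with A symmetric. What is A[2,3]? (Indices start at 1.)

-10

The coefficient of y·z in Q is -20. For a symmetric A this equals A[2,3] + A[3,2] = 2·A[2,3].
So A[2,3] = -20/2 = -10.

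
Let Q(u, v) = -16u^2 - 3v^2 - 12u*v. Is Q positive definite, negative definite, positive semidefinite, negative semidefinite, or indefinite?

negative definite

The symmetric matrix of Q is A = [[-16, -6], [-6, -3]].
Leading principal minors: Δ_1 = -16, Δ_2 = 12.
The signs alternate starting with Δ_1 < 0, so by Sylvester's criterion Q is negative definite.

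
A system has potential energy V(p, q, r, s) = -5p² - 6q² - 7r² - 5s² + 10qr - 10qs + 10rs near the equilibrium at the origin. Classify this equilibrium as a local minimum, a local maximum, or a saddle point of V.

The Hessian at the origin is H = [[-10, 0, 0, 0], [0, -12, 10, -10], [0, 10, -14, 10], [0, -10, 10, -10]].
An LDLᵀ factorisation of H has diagonal entries -10, -12, -17/3, -20/17.
Counting signs: 4 negative.
H is negative definite, so the origin is a strict local maximum.

local maximum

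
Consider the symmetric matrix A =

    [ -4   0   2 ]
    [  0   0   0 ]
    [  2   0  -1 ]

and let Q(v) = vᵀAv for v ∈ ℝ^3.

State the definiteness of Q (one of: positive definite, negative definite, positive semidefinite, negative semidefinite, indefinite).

Congruent diagonalization of A (simultaneous row and column reduction) yields pivots -4, 0, 0.
So there are 1 negative, 2 zero pivots.
Hence Q is negative semidefinite.

negative semidefinite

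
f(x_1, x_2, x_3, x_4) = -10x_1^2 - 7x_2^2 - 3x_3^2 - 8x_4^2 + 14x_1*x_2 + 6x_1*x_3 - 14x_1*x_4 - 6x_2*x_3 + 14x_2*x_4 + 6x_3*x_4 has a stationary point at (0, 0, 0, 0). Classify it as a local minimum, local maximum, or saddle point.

The Hessian at the origin is H = [[-20, 14, 6, -14], [14, -14, -6, 14], [6, -6, -6, 6], [-14, 14, 6, -16]].
Applying the same elementary operations to the rows and columns of H produces a congruent diagonal matrix with entries -20, -21/5, -24/7, -2.
Counting signs: 4 negative.
H is negative definite, so the origin is a strict local maximum.

local maximum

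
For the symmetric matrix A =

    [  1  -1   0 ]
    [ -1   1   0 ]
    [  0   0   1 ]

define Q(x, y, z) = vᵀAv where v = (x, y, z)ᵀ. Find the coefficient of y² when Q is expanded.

The coefficient of y² is the diagonal entry A[2,2] = 1.

1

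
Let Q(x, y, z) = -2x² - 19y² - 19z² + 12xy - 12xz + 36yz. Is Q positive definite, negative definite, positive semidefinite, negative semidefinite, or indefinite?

negative definite

The symmetric matrix of Q is A = [[-2, 6, -6], [6, -19, 18], [-6, 18, -19]].
Leading principal minors: Δ_1 = -2, Δ_2 = 2, Δ_3 = -2.
The signs alternate starting with Δ_1 < 0, so by Sylvester's criterion Q is negative definite.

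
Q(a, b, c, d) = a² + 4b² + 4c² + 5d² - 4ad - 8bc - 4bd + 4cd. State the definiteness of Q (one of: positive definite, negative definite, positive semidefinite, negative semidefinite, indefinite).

positive semidefinite

The associated matrix is A = [[1, 0, 0, -2], [0, 4, -4, -2], [0, -4, 4, 2], [-2, -2, 2, 5]].
Symmetric row and column elimination reduces A to a congruent diagonal form with pivots 1, 4, 0, 0.
So there are 2 positive, 2 zero pivots.
Hence Q is positive semidefinite.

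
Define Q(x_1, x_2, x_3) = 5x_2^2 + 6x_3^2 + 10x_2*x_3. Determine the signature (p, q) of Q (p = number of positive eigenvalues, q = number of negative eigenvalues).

(2, 0)

The symmetric matrix is A = [[0, 0, 0], [0, 5, 5], [0, 5, 6]].
Row-reducing A symmetrically gives the diagonal entries 0, 5, 1.
Counting signs: 2 positive, 1 zero.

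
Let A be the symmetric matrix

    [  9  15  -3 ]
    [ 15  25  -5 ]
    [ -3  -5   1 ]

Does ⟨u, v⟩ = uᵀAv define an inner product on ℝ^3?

no

Congruent diagonalization of A (simultaneous row and column reduction) yields pivots 9, 0, 0.
So there are 1 positive, 2 zero pivots.
Hence Q is positive semidefinite.
⟨·,·⟩ is an inner product exactly when A is positive definite.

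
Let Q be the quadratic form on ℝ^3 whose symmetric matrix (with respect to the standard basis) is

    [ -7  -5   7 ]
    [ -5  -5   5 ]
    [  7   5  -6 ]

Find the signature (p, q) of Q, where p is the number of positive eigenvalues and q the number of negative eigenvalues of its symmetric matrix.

(1, 2)

Applying the same elementary operations to the rows and columns of A produces a congruent diagonal matrix with entries -7, -10/7, 1.
So there are 1 positive, 2 negative pivots.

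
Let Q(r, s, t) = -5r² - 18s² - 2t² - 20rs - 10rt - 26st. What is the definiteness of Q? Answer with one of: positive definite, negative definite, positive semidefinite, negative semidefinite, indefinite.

indefinite

The symmetric matrix is A = [[-5, -10, -5], [-10, -18, -13], [-5, -13, -2]].
Symmetric row and column elimination reduces A to a congruent diagonal form with pivots -5, 2, -3/2.
Counting signs: 1 positive, 2 negative.
Hence Q is indefinite.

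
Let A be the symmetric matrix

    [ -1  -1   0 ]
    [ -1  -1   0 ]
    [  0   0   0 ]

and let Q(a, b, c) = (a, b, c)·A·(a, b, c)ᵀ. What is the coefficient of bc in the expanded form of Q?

The coefficient of bc is A[2,3] + A[3,2] = 2·0 = 0.

0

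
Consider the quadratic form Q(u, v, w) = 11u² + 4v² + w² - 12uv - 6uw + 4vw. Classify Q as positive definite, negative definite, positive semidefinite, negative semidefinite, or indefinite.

Write A = [[11, -6, -3], [-6, 4, 2], [-3, 2, 1]].
Symmetric row and column elimination reduces A to a congruent diagonal form with pivots 11, 8/11, 0.
Counting signs: 2 positive, 1 zero.
Hence Q is positive semidefinite.

positive semidefinite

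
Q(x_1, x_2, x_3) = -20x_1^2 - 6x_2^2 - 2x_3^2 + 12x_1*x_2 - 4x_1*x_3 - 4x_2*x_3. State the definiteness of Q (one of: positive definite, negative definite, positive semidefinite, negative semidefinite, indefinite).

negative definite

The symmetric matrix is A = [[-20, 6, -2], [6, -6, -2], [-2, -2, -2]].
Row-reducing A symmetrically gives the diagonal entries -20, -21/5, -4/21.
That gives 3 negative pivots.
Hence Q is negative definite.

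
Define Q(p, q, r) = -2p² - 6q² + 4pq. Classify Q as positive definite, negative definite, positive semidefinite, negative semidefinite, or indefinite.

Write A = [[-2, 2, 0], [2, -6, 0], [0, 0, 0]].
Symmetric row and column elimination reduces A to a congruent diagonal form with pivots -2, -4, 0.
So there are 2 negative, 1 zero pivots.
Hence Q is negative semidefinite.

negative semidefinite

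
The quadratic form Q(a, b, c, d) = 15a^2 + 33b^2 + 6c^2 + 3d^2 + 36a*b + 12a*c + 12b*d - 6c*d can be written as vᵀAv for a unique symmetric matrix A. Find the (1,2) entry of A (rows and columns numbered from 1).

18

The coefficient of a·b in Q is 36. For a symmetric A this equals A[1,2] + A[2,1] = 2·A[1,2].
So A[1,2] = 36/2 = 18.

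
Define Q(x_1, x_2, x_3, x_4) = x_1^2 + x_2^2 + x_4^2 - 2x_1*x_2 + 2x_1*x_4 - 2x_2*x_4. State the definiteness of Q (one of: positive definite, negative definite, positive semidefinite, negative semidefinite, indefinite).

positive semidefinite

Write A = [[1, -1, 0, 1], [-1, 1, 0, -1], [0, 0, 0, 0], [1, -1, 0, 1]].
Row-reducing A symmetrically gives the diagonal entries 1, 0, 0, 0.
Counting signs: 1 positive, 3 zero.
Hence Q is positive semidefinite.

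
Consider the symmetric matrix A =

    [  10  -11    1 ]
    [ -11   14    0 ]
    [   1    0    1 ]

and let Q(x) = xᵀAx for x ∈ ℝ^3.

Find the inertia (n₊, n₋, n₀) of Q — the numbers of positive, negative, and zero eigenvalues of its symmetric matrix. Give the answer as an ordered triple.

(3, 0, 0)

Congruent diagonalization of A (simultaneous row and column reduction) yields pivots 10, 19/10, 5/19.
Counting signs: 3 positive.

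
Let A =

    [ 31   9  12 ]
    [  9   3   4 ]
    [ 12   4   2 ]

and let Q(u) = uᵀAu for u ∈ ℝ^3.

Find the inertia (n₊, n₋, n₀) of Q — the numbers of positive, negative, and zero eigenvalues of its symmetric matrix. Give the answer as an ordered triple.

An LDLᵀ factorisation of A has diagonal entries 31, 12/31, -10/3.
So there are 2 positive, 1 negative pivots.

(2, 1, 0)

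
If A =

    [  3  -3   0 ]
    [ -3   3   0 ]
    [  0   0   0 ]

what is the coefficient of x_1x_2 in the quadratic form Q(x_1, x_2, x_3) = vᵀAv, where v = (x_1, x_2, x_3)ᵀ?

The coefficient of x_1x_2 is A[1,2] + A[2,1] = 2·(-3) = -6.

-6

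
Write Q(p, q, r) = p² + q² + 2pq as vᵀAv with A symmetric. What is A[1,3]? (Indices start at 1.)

0

The coefficient of p·r in Q is 0. For a symmetric A this equals A[1,3] + A[3,1] = 2·A[1,3].
So A[1,3] = 0/2 = 0.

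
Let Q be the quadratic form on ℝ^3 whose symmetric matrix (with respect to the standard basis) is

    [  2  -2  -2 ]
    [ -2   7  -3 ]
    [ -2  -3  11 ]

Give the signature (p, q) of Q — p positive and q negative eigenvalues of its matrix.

Symmetric row and column elimination reduces A to a congruent diagonal form with pivots 2, 5, 4.
Counting signs: 3 positive.

(3, 0)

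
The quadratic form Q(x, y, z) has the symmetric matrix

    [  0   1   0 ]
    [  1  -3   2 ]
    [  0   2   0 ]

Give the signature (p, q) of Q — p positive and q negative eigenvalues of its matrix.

(1, 1)

By Sylvester's law of inertia any congruent diagonalization of A has 1 positive, 1 negative and 1 zero entries.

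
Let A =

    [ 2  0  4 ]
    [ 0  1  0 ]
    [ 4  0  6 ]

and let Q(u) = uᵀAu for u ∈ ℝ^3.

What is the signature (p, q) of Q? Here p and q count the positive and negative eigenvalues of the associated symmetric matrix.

(2, 1)

Symmetric row and column elimination reduces A to a congruent diagonal form with pivots 2, 1, -2.
That gives 2 positive, 1 negative pivots.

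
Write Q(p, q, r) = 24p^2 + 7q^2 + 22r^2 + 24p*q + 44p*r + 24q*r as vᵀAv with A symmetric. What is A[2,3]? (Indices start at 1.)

The coefficient of q·r in Q is 24. For a symmetric A this equals A[2,3] + A[3,2] = 2·A[2,3].
So A[2,3] = 24/2 = 12.

12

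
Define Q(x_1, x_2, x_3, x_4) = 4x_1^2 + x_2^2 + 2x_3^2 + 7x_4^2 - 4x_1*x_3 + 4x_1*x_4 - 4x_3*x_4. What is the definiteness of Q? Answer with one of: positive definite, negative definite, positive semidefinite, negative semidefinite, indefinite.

The associated matrix is A = [[4, 0, -2, 2], [0, 1, 0, 0], [-2, 0, 2, -2], [2, 0, -2, 7]].
Symmetric row and column elimination reduces A to a congruent diagonal form with pivots 4, 1, 1, 5.
Counting signs: 4 positive.
Hence Q is positive definite.

positive definite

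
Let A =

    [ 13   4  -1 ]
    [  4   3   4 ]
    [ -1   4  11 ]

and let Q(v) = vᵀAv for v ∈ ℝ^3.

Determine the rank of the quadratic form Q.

Row-reducing A symmetrically gives the diagonal entries 13, 23/13, 10/23.
Counting signs: 3 positive.
The rank is the number of nonzero pivots: 3.

3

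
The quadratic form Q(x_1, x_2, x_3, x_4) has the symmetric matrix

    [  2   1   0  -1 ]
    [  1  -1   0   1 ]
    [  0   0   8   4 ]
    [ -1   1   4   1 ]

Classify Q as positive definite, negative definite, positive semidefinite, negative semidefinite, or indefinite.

Applying the same elementary operations to the rows and columns of A produces a congruent diagonal matrix with entries 2, -3/2, 8, 0.
Counting signs: 2 positive, 1 negative, 1 zero.
Hence Q is indefinite.

indefinite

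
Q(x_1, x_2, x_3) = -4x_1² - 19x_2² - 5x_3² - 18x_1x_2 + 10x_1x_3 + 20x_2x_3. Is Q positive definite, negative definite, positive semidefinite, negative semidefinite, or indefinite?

The associated matrix is A = [[-4, -9, 5], [-9, -19, 10], [5, 10, -5]].
Congruent diagonalization of A (simultaneous row and column reduction) yields pivots -4, 5/4, 0.
That gives 1 positive, 1 negative, 1 zero pivots.
Hence Q is indefinite.

indefinite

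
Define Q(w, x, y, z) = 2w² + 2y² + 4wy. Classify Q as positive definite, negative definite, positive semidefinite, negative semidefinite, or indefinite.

positive semidefinite

Write A = [[2, 0, 2, 0], [0, 0, 0, 0], [2, 0, 2, 0], [0, 0, 0, 0]].
Row-reducing A symmetrically gives the diagonal entries 2, 0, 0, 0.
So there are 1 positive, 3 zero pivots.
Hence Q is positive semidefinite.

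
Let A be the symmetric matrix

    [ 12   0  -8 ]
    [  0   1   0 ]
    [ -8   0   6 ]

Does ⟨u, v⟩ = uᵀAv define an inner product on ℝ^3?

Leading principal minors: Δ_1 = 12, Δ_2 = 12, Δ_3 = 8.
All leading principal minors are positive, so by Sylvester's criterion Q is positive definite.
⟨·,·⟩ is an inner product exactly when A is positive definite.

yes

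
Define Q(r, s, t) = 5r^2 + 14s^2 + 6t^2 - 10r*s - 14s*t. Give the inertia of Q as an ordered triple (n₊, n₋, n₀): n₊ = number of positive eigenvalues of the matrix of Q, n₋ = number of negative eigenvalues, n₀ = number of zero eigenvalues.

(3, 0, 0)

The symmetric matrix is A = [[5, -5, 0], [-5, 14, -7], [0, -7, 6]].
Congruent diagonalization of A (simultaneous row and column reduction) yields pivots 5, 9, 5/9.
That gives 3 positive pivots.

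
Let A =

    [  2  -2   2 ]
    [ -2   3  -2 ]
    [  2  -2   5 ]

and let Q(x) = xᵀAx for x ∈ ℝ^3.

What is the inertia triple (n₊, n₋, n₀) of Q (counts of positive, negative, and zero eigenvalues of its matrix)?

(3, 0, 0)

Row-reducing A symmetrically gives the diagonal entries 2, 1, 3.
That gives 3 positive pivots.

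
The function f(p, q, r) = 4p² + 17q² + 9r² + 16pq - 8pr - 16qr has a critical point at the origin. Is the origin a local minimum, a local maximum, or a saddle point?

local minimum

The Hessian at the origin is H = [[8, 16, -8], [16, 34, -16], [-8, -16, 18]].
An LDLᵀ factorisation of H has diagonal entries 8, 2, 10.
Counting signs: 3 positive.
H is positive definite, so the origin is a strict local minimum.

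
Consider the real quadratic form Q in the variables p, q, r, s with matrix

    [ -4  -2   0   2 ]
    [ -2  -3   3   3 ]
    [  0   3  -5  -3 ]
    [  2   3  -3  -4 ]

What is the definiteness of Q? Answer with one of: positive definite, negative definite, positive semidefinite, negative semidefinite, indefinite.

Leading principal minors: Δ_1 = -4, Δ_2 = 8, Δ_3 = -4, Δ_4 = 4.
The signs alternate starting with Δ_1 < 0, so by Sylvester's criterion Q is negative definite.

negative definite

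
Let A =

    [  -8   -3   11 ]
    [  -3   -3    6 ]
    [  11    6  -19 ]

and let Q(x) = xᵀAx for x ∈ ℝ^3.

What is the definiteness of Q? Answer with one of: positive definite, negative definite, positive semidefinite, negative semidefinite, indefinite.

Leading principal minors: Δ_1 = -8, Δ_2 = 15, Δ_3 = -30.
The signs alternate starting with Δ_1 < 0, so by Sylvester's criterion Q is negative definite.

negative definite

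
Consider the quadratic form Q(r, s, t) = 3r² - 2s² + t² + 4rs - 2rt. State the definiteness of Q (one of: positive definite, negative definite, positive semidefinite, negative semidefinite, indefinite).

The symmetric matrix is A = [[3, 2, -1], [2, -2, 0], [-1, 0, 1]].
Congruent diagonalization of A (simultaneous row and column reduction) yields pivots 3, -10/3, 4/5.
So there are 2 positive, 1 negative pivots.
Hence Q is indefinite.

indefinite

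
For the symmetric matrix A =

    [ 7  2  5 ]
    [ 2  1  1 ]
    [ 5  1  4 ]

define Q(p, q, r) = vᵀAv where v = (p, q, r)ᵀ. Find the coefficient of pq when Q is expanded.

The coefficient of pq is A[1,2] + A[2,1] = 2·2 = 4.

4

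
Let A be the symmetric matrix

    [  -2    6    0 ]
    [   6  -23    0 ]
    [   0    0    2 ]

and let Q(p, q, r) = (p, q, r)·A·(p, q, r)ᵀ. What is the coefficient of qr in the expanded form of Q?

0

The coefficient of qr is A[2,3] + A[3,2] = 2·0 = 0.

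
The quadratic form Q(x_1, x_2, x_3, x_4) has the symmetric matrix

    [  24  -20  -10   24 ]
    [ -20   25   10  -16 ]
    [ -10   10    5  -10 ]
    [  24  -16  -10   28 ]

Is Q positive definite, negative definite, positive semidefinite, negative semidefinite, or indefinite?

Leading principal minors: Δ_1 = 24, Δ_2 = 200, Δ_3 = 100, Δ_4 = 80.
All leading principal minors are positive, so by Sylvester's criterion Q is positive definite.

positive definite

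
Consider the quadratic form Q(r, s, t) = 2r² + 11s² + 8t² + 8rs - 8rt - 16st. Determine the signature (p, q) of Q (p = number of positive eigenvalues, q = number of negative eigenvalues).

(2, 0)

The symmetric matrix is A = [[2, 4, -4], [4, 11, -8], [-4, -8, 8]].
Row-reducing A symmetrically gives the diagonal entries 2, 3, 0.
So there are 2 positive, 1 zero pivots.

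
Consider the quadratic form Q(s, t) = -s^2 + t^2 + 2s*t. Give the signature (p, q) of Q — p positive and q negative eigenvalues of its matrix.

(1, 1)

The symmetric matrix is A = [[-1, 1], [1, 1]].
Applying the same elementary operations to the rows and columns of A produces a congruent diagonal matrix with entries -1, 2.
Counting signs: 1 positive, 1 negative.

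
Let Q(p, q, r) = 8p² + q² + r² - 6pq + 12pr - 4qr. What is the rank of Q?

3

The associated matrix is A = [[8, -3, 6], [-3, 1, -2], [6, -2, 1]].
Applying the same elementary operations to the rows and columns of A produces a congruent diagonal matrix with entries 8, -1/8, -3.
Counting signs: 1 positive, 2 negative.
The rank is the number of nonzero pivots: 3.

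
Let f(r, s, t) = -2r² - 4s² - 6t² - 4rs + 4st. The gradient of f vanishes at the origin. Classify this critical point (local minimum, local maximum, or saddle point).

local maximum

The Hessian at the origin is H = [[-4, -4, 0], [-4, -8, 4], [0, 4, -12]].
An LDLᵀ factorisation of H has diagonal entries -4, -4, -8.
Counting signs: 3 negative.
H is negative definite, so the origin is a strict local maximum.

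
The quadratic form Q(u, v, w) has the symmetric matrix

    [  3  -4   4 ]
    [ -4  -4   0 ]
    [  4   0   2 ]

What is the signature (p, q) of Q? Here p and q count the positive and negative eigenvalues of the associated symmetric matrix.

(1, 2)

Row-reducing A symmetrically gives the diagonal entries 3, -28/3, -2/7.
So there are 1 positive, 2 negative pivots.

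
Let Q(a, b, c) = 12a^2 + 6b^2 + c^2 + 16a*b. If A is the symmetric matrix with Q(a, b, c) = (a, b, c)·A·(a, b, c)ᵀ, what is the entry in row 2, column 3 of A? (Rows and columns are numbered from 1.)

0

The coefficient of b·c in Q is 0. For a symmetric A this equals A[2,3] + A[3,2] = 2·A[2,3].
So A[2,3] = 0/2 = 0.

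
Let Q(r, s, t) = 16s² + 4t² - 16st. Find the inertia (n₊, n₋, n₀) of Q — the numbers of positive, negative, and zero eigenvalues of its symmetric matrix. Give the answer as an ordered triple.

(1, 0, 2)

The associated matrix is A = [[0, 0, 0], [0, 16, -8], [0, -8, 4]].
Row-reducing A symmetrically gives the diagonal entries 0, 16, 0.
Counting signs: 1 positive, 2 zero.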